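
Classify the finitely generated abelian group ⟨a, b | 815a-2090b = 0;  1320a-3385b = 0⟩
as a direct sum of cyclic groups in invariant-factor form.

Answer: M ≅ ℤ/5 ⊕ ℤ/5

Derivation:
rank_ℚ(R)=2; free=2−2=0
SNF(R) diag = [5, 5] → torsion [5, 5]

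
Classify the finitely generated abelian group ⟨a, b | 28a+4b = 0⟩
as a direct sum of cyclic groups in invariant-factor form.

rank_ℚ(R)=1; free=2−1=1
SNF(R) diag = [4] → torsion [4]

Answer: M ≅ ℤ^1 ⊕ ℤ/4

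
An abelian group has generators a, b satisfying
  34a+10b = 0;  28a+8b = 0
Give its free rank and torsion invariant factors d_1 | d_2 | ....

rank_ℚ(R)=2; free=2−2=0
SNF(R) diag = [2, 4] → torsion [2, 4]

Answer: M ≅ ℤ/2 ⊕ ℤ/4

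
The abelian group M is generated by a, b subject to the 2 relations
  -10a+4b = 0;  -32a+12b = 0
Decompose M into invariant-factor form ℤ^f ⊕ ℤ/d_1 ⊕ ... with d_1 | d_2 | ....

rank_ℚ(R)=2; free=2−2=0
SNF(R) diag = [2, 4] → torsion [2, 4]

Answer: M ≅ ℤ/2 ⊕ ℤ/4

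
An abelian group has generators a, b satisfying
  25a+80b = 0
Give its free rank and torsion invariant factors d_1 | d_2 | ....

Answer: M ≅ ℤ^1 ⊕ ℤ/5

Derivation:
rank_ℚ(R)=1; free=2−1=1
SNF(R) diag = [5] → torsion [5]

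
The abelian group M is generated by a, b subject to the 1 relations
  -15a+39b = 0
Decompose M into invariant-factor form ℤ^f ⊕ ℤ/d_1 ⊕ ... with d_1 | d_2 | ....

rank_ℚ(R)=1; free=2−1=1
SNF(R) diag = [3] → torsion [3]

Answer: M ≅ ℤ^1 ⊕ ℤ/3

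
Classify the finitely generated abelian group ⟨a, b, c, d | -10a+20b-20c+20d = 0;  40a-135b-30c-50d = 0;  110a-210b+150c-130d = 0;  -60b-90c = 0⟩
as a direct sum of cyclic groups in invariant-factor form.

Answer: M ≅ ℤ/5 ⊕ ℤ/10 ⊕ ℤ/30 ⊕ ℤ/30

Derivation:
rank_ℚ(R)=4; free=4−4=0
SNF(R) diag = [5, 10, 30, 30] → torsion [5, 10, 30, 30]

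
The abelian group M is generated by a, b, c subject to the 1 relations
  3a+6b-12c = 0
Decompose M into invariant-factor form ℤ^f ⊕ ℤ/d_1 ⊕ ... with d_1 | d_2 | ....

rank_ℚ(R)=1; free=3−1=2
SNF(R) diag = [3] → torsion [3]

Answer: M ≅ ℤ^2 ⊕ ℤ/3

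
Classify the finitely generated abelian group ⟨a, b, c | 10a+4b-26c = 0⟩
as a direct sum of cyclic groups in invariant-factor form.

rank_ℚ(R)=1; free=3−1=2
SNF(R) diag = [2] → torsion [2]

Answer: M ≅ ℤ^2 ⊕ ℤ/2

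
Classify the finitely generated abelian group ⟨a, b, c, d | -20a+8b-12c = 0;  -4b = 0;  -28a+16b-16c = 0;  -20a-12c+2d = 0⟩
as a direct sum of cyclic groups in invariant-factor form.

Answer: M ≅ ℤ/2 ⊕ ℤ/4 ⊕ ℤ/4 ⊕ ℤ/4

Derivation:
rank_ℚ(R)=4; free=4−4=0
SNF(R) diag = [2, 4, 4, 4] → torsion [2, 4, 4, 4]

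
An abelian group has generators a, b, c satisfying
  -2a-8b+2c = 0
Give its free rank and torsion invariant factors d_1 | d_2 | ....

rank_ℚ(R)=1; free=3−1=2
SNF(R) diag = [2] → torsion [2]

Answer: M ≅ ℤ^2 ⊕ ℤ/2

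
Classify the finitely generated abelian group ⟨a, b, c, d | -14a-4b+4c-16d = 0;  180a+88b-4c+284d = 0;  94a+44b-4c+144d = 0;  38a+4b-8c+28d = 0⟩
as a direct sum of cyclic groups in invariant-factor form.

Answer: M ≅ ℤ/2 ⊕ ℤ/4 ⊕ ℤ/8 ⊕ ℤ/8

Derivation:
rank_ℚ(R)=4; free=4−4=0
SNF(R) diag = [2, 4, 8, 8] → torsion [2, 4, 8, 8]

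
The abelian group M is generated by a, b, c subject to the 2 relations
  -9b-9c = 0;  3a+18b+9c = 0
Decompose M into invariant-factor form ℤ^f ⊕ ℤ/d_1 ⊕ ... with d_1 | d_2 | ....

rank_ℚ(R)=2; free=3−2=1
SNF(R) diag = [3, 9] → torsion [3, 9]

Answer: M ≅ ℤ^1 ⊕ ℤ/3 ⊕ ℤ/9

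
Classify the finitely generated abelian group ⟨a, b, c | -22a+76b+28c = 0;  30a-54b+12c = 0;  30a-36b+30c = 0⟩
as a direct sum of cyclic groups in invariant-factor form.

Answer: M ≅ ℤ/2 ⊕ ℤ/6 ⊕ ℤ/18

Derivation:
rank_ℚ(R)=3; free=3−3=0
SNF(R) diag = [2, 6, 18] → torsion [2, 6, 18]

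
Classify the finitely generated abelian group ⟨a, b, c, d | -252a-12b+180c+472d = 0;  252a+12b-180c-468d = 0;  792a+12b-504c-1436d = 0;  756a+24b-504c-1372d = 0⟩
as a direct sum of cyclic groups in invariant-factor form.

rank_ℚ(R)=4; free=4−4=0
SNF(R) diag = [4, 12, 36, 108] → torsion [4, 12, 36, 108]

Answer: M ≅ ℤ/4 ⊕ ℤ/12 ⊕ ℤ/36 ⊕ ℤ/108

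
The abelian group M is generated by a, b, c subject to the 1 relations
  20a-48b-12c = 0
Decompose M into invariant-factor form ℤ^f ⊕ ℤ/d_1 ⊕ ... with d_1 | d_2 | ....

Answer: M ≅ ℤ^2 ⊕ ℤ/4

Derivation:
rank_ℚ(R)=1; free=3−1=2
SNF(R) diag = [4] → torsion [4]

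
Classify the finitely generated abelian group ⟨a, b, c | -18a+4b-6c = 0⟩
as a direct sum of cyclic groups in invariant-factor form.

rank_ℚ(R)=1; free=3−1=2
SNF(R) diag = [2] → torsion [2]

Answer: M ≅ ℤ^2 ⊕ ℤ/2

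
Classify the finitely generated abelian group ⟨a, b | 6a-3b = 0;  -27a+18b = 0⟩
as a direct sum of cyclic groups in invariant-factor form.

rank_ℚ(R)=2; free=2−2=0
SNF(R) diag = [3, 9] → torsion [3, 9]

Answer: M ≅ ℤ/3 ⊕ ℤ/9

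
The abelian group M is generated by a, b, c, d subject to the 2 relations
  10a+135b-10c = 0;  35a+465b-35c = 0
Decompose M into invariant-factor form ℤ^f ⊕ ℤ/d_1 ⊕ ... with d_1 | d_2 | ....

Answer: M ≅ ℤ^2 ⊕ ℤ/5 ⊕ ℤ/15

Derivation:
rank_ℚ(R)=2; free=4−2=2
SNF(R) diag = [5, 15] → torsion [5, 15]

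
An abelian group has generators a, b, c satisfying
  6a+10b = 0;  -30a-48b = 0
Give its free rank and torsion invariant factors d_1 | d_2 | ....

rank_ℚ(R)=2; free=3−2=1
SNF(R) diag = [2, 6] → torsion [2, 6]

Answer: M ≅ ℤ^1 ⊕ ℤ/2 ⊕ ℤ/6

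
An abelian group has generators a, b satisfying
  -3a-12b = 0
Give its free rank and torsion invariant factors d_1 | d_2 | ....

Answer: M ≅ ℤ^1 ⊕ ℤ/3

Derivation:
rank_ℚ(R)=1; free=2−1=1
SNF(R) diag = [3] → torsion [3]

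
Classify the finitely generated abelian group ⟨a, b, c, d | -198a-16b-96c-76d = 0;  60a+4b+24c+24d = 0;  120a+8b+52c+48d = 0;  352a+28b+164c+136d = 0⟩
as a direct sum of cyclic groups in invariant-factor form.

Answer: M ≅ ℤ/2 ⊕ ℤ/4 ⊕ ℤ/4 ⊕ ℤ/8

Derivation:
rank_ℚ(R)=4; free=4−4=0
SNF(R) diag = [2, 4, 4, 8] → torsion [2, 4, 4, 8]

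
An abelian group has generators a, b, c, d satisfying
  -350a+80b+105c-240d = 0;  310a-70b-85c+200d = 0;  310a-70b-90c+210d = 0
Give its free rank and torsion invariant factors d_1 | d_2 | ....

Answer: M ≅ ℤ^1 ⊕ ℤ/5 ⊕ ℤ/10 ⊕ ℤ/30

Derivation:
rank_ℚ(R)=3; free=4−3=1
SNF(R) diag = [5, 10, 30] → torsion [5, 10, 30]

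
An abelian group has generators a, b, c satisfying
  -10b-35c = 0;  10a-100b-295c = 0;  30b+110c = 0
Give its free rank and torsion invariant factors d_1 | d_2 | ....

rank_ℚ(R)=3; free=3−3=0
SNF(R) diag = [5, 10, 10] → torsion [5, 10, 10]

Answer: M ≅ ℤ/5 ⊕ ℤ/10 ⊕ ℤ/10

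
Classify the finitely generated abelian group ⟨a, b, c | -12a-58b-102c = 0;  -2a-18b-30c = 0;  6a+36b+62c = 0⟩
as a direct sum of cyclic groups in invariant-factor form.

Answer: M ≅ ℤ/2 ⊕ ℤ/2 ⊕ ℤ/2

Derivation:
rank_ℚ(R)=3; free=3−3=0
SNF(R) diag = [2, 2, 2] → torsion [2, 2, 2]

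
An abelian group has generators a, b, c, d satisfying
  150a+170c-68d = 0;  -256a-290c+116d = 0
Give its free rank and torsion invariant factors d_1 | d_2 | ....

rank_ℚ(R)=2; free=4−2=2
SNF(R) diag = [2, 2] → torsion [2, 2]

Answer: M ≅ ℤ^2 ⊕ ℤ/2 ⊕ ℤ/2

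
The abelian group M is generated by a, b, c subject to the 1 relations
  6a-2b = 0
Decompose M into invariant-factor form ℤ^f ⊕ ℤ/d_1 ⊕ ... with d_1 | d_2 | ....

rank_ℚ(R)=1; free=3−1=2
SNF(R) diag = [2] → torsion [2]

Answer: M ≅ ℤ^2 ⊕ ℤ/2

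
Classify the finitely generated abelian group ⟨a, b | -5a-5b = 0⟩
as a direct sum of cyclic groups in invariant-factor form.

rank_ℚ(R)=1; free=2−1=1
SNF(R) diag = [5] → torsion [5]

Answer: M ≅ ℤ^1 ⊕ ℤ/5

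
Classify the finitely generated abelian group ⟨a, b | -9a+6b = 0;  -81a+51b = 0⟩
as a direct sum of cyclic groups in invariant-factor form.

rank_ℚ(R)=2; free=2−2=0
SNF(R) diag = [3, 9] → torsion [3, 9]

Answer: M ≅ ℤ/3 ⊕ ℤ/9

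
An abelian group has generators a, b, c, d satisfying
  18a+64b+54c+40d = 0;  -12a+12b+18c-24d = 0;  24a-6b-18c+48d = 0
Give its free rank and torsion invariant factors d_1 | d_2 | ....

Answer: M ≅ ℤ^1 ⊕ ℤ/2 ⊕ ℤ/6 ⊕ ℤ/18

Derivation:
rank_ℚ(R)=3; free=4−3=1
SNF(R) diag = [2, 6, 18] → torsion [2, 6, 18]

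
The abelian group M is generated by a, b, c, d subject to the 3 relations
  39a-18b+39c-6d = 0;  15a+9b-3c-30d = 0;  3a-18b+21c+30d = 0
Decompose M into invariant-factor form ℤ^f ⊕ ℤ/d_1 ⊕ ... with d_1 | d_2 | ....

rank_ℚ(R)=3; free=4−3=1
SNF(R) diag = [3, 9, 18] → torsion [3, 9, 18]

Answer: M ≅ ℤ^1 ⊕ ℤ/3 ⊕ ℤ/9 ⊕ ℤ/18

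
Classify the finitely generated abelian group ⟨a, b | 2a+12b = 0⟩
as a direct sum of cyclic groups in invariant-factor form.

Answer: M ≅ ℤ^1 ⊕ ℤ/2

Derivation:
rank_ℚ(R)=1; free=2−1=1
SNF(R) diag = [2] → torsion [2]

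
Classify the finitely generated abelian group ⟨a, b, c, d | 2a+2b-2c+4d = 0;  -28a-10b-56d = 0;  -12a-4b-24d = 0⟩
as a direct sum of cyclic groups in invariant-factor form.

Answer: M ≅ ℤ^1 ⊕ ℤ/2 ⊕ ℤ/2 ⊕ ℤ/4

Derivation:
rank_ℚ(R)=3; free=4−3=1
SNF(R) diag = [2, 2, 4] → torsion [2, 2, 4]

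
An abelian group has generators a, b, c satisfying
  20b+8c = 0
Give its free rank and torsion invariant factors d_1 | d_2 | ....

rank_ℚ(R)=1; free=3−1=2
SNF(R) diag = [4] → torsion [4]

Answer: M ≅ ℤ^2 ⊕ ℤ/4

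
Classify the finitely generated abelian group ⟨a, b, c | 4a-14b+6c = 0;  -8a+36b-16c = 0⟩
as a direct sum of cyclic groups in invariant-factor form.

Answer: M ≅ ℤ^1 ⊕ ℤ/2 ⊕ ℤ/4

Derivation:
rank_ℚ(R)=2; free=3−2=1
SNF(R) diag = [2, 4] → torsion [2, 4]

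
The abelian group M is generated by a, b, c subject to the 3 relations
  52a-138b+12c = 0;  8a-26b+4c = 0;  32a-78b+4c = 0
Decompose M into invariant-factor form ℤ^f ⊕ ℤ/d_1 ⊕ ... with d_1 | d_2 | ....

rank_ℚ(R)=3; free=3−3=0
SNF(R) diag = [2, 4, 8] → torsion [2, 4, 8]

Answer: M ≅ ℤ/2 ⊕ ℤ/4 ⊕ ℤ/8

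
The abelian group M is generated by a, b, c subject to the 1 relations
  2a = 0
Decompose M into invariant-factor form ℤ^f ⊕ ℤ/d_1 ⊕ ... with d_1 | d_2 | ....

rank_ℚ(R)=1; free=3−1=2
SNF(R) diag = [2] → torsion [2]

Answer: M ≅ ℤ^2 ⊕ ℤ/2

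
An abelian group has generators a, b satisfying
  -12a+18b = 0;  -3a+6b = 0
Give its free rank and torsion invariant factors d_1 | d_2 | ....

rank_ℚ(R)=2; free=2−2=0
SNF(R) diag = [3, 6] → torsion [3, 6]

Answer: M ≅ ℤ/3 ⊕ ℤ/6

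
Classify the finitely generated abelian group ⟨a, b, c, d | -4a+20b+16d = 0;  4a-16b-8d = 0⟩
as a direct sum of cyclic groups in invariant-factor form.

rank_ℚ(R)=2; free=4−2=2
SNF(R) diag = [4, 4] → torsion [4, 4]

Answer: M ≅ ℤ^2 ⊕ ℤ/4 ⊕ ℤ/4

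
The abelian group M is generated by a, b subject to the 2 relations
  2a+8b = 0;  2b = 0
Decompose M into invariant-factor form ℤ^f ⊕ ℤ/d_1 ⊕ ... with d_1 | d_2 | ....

Answer: M ≅ ℤ/2 ⊕ ℤ/2

Derivation:
rank_ℚ(R)=2; free=2−2=0
SNF(R) diag = [2, 2] → torsion [2, 2]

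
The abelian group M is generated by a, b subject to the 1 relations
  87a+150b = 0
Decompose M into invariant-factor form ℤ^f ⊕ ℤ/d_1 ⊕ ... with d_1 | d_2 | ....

rank_ℚ(R)=1; free=2−1=1
SNF(R) diag = [3] → torsion [3]

Answer: M ≅ ℤ^1 ⊕ ℤ/3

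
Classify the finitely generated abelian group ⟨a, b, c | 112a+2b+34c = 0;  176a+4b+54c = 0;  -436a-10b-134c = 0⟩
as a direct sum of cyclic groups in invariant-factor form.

Answer: M ≅ ℤ/2 ⊕ ℤ/2 ⊕ ℤ/4

Derivation:
rank_ℚ(R)=3; free=3−3=0
SNF(R) diag = [2, 2, 4] → torsion [2, 2, 4]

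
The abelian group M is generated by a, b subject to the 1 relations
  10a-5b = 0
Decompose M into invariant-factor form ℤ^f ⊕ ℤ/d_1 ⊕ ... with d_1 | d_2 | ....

Answer: M ≅ ℤ^1 ⊕ ℤ/5

Derivation:
rank_ℚ(R)=1; free=2−1=1
SNF(R) diag = [5] → torsion [5]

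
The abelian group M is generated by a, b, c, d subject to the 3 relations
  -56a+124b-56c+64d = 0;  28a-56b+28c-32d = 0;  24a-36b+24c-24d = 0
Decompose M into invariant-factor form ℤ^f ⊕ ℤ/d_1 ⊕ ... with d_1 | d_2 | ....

rank_ℚ(R)=3; free=4−3=1
SNF(R) diag = [4, 12, 24] → torsion [4, 12, 24]

Answer: M ≅ ℤ^1 ⊕ ℤ/4 ⊕ ℤ/12 ⊕ ℤ/24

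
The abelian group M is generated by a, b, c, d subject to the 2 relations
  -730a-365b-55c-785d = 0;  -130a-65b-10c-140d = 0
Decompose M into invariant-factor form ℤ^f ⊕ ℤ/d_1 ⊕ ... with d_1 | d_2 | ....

Answer: M ≅ ℤ^2 ⊕ ℤ/5 ⊕ ℤ/15

Derivation:
rank_ℚ(R)=2; free=4−2=2
SNF(R) diag = [5, 15] → torsion [5, 15]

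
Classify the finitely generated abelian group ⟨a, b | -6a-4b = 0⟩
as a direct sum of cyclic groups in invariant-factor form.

rank_ℚ(R)=1; free=2−1=1
SNF(R) diag = [2] → torsion [2]

Answer: M ≅ ℤ^1 ⊕ ℤ/2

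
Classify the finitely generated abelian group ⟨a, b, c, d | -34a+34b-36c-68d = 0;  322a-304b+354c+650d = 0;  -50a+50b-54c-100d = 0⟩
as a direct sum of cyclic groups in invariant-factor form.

Answer: M ≅ ℤ^1 ⊕ ℤ/2 ⊕ ℤ/6 ⊕ ℤ/18

Derivation:
rank_ℚ(R)=3; free=4−3=1
SNF(R) diag = [2, 6, 18] → torsion [2, 6, 18]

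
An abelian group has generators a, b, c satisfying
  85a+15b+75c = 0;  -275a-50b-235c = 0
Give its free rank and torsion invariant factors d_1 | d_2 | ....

Answer: M ≅ ℤ^1 ⊕ ℤ/5 ⊕ ℤ/5

Derivation:
rank_ℚ(R)=2; free=3−2=1
SNF(R) diag = [5, 5] → torsion [5, 5]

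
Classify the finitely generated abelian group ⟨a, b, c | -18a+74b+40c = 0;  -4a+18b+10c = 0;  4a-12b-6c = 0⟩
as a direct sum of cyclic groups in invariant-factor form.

rank_ℚ(R)=3; free=3−3=0
SNF(R) diag = [2, 2, 2] → torsion [2, 2, 2]

Answer: M ≅ ℤ/2 ⊕ ℤ/2 ⊕ ℤ/2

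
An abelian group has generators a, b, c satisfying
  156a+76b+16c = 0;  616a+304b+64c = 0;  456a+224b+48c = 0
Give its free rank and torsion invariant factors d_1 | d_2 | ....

Answer: M ≅ ℤ/4 ⊕ ℤ/8 ⊕ ℤ/16

Derivation:
rank_ℚ(R)=3; free=3−3=0
SNF(R) diag = [4, 8, 16] → torsion [4, 8, 16]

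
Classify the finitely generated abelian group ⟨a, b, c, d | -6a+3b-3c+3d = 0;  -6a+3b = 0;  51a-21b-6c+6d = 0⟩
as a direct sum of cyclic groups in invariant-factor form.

rank_ℚ(R)=3; free=4−3=1
SNF(R) diag = [3, 3, 9] → torsion [3, 3, 9]

Answer: M ≅ ℤ^1 ⊕ ℤ/3 ⊕ ℤ/3 ⊕ ℤ/9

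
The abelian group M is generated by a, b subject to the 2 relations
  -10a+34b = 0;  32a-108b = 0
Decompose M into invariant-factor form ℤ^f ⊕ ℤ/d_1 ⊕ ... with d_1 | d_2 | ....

Answer: M ≅ ℤ/2 ⊕ ℤ/4

Derivation:
rank_ℚ(R)=2; free=2−2=0
SNF(R) diag = [2, 4] → torsion [2, 4]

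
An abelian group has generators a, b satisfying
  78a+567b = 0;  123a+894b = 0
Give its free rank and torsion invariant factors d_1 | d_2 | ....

Answer: M ≅ ℤ/3 ⊕ ℤ/3

Derivation:
rank_ℚ(R)=2; free=2−2=0
SNF(R) diag = [3, 3] → torsion [3, 3]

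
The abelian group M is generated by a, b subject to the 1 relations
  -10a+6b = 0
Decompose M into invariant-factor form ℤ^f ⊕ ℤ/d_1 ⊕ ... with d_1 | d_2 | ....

Answer: M ≅ ℤ^1 ⊕ ℤ/2

Derivation:
rank_ℚ(R)=1; free=2−1=1
SNF(R) diag = [2] → torsion [2]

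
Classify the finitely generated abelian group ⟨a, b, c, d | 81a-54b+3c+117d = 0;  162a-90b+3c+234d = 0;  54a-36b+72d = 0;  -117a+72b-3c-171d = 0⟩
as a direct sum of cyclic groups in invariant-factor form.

Answer: M ≅ ℤ/3 ⊕ ℤ/9 ⊕ ℤ/18 ⊕ ℤ/18

Derivation:
rank_ℚ(R)=4; free=4−4=0
SNF(R) diag = [3, 9, 18, 18] → torsion [3, 9, 18, 18]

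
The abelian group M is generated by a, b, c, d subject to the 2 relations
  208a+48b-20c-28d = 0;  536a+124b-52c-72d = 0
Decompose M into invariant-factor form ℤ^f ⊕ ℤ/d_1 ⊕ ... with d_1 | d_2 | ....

rank_ℚ(R)=2; free=4−2=2
SNF(R) diag = [4, 4] → torsion [4, 4]

Answer: M ≅ ℤ^2 ⊕ ℤ/4 ⊕ ℤ/4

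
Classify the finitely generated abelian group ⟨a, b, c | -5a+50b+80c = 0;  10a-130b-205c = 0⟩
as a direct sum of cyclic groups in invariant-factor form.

rank_ℚ(R)=2; free=3−2=1
SNF(R) diag = [5, 15] → torsion [5, 15]

Answer: M ≅ ℤ^1 ⊕ ℤ/5 ⊕ ℤ/15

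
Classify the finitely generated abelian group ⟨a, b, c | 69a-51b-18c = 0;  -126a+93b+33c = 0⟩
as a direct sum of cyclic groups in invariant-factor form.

Answer: M ≅ ℤ^1 ⊕ ℤ/3 ⊕ ℤ/3

Derivation:
rank_ℚ(R)=2; free=3−2=1
SNF(R) diag = [3, 3] → torsion [3, 3]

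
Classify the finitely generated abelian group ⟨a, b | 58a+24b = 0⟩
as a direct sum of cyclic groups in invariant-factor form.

Answer: M ≅ ℤ^1 ⊕ ℤ/2

Derivation:
rank_ℚ(R)=1; free=2−1=1
SNF(R) diag = [2] → torsion [2]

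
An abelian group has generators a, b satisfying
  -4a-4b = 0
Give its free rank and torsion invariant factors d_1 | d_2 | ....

Answer: M ≅ ℤ^1 ⊕ ℤ/4

Derivation:
rank_ℚ(R)=1; free=2−1=1
SNF(R) diag = [4] → torsion [4]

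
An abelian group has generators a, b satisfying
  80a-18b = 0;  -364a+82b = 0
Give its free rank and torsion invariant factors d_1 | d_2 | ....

Answer: M ≅ ℤ/2 ⊕ ℤ/4

Derivation:
rank_ℚ(R)=2; free=2−2=0
SNF(R) diag = [2, 4] → torsion [2, 4]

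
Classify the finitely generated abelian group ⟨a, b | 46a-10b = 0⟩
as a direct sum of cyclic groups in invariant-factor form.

rank_ℚ(R)=1; free=2−1=1
SNF(R) diag = [2] → torsion [2]

Answer: M ≅ ℤ^1 ⊕ ℤ/2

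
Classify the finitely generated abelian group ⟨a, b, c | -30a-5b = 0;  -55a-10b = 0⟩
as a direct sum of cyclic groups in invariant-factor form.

Answer: M ≅ ℤ^1 ⊕ ℤ/5 ⊕ ℤ/5

Derivation:
rank_ℚ(R)=2; free=3−2=1
SNF(R) diag = [5, 5] → torsion [5, 5]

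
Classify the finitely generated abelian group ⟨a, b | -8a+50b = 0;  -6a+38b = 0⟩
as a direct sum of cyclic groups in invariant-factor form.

Answer: M ≅ ℤ/2 ⊕ ℤ/2

Derivation:
rank_ℚ(R)=2; free=2−2=0
SNF(R) diag = [2, 2] → torsion [2, 2]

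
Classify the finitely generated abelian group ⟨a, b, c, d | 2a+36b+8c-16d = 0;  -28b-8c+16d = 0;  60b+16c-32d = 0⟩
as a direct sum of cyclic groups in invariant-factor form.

rank_ℚ(R)=3; free=4−3=1
SNF(R) diag = [2, 4, 8] → torsion [2, 4, 8]

Answer: M ≅ ℤ^1 ⊕ ℤ/2 ⊕ ℤ/4 ⊕ ℤ/8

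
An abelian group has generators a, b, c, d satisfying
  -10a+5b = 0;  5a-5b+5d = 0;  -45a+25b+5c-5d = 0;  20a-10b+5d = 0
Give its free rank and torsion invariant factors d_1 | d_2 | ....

rank_ℚ(R)=4; free=4−4=0
SNF(R) diag = [5, 5, 5, 5] → torsion [5, 5, 5, 5]

Answer: M ≅ ℤ/5 ⊕ ℤ/5 ⊕ ℤ/5 ⊕ ℤ/5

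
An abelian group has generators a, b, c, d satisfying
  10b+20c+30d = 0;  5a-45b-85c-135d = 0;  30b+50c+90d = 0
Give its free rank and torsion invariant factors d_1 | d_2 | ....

Answer: M ≅ ℤ^1 ⊕ ℤ/5 ⊕ ℤ/10 ⊕ ℤ/10

Derivation:
rank_ℚ(R)=3; free=4−3=1
SNF(R) diag = [5, 10, 10] → torsion [5, 10, 10]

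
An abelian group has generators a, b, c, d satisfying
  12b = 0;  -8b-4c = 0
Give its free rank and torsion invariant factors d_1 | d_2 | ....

rank_ℚ(R)=2; free=4−2=2
SNF(R) diag = [4, 12] → torsion [4, 12]

Answer: M ≅ ℤ^2 ⊕ ℤ/4 ⊕ ℤ/12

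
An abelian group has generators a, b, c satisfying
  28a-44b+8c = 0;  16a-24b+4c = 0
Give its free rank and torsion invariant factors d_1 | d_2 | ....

Answer: M ≅ ℤ^1 ⊕ ℤ/4 ⊕ ℤ/4

Derivation:
rank_ℚ(R)=2; free=3−2=1
SNF(R) diag = [4, 4] → torsion [4, 4]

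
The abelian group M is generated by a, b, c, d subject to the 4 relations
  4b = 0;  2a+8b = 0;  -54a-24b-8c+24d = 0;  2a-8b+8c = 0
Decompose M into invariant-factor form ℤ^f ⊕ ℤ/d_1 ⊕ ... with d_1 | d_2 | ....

Answer: M ≅ ℤ/2 ⊕ ℤ/4 ⊕ ℤ/8 ⊕ ℤ/24

Derivation:
rank_ℚ(R)=4; free=4−4=0
SNF(R) diag = [2, 4, 8, 24] → torsion [2, 4, 8, 24]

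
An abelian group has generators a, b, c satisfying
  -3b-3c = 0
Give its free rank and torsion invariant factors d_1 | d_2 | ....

rank_ℚ(R)=1; free=3−1=2
SNF(R) diag = [3] → torsion [3]

Answer: M ≅ ℤ^2 ⊕ ℤ/3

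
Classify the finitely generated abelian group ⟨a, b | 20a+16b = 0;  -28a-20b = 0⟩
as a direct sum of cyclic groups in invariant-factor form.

Answer: M ≅ ℤ/4 ⊕ ℤ/12

Derivation:
rank_ℚ(R)=2; free=2−2=0
SNF(R) diag = [4, 12] → torsion [4, 12]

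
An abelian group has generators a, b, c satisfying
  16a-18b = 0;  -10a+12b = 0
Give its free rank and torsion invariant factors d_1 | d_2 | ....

rank_ℚ(R)=2; free=3−2=1
SNF(R) diag = [2, 6] → torsion [2, 6]

Answer: M ≅ ℤ^1 ⊕ ℤ/2 ⊕ ℤ/6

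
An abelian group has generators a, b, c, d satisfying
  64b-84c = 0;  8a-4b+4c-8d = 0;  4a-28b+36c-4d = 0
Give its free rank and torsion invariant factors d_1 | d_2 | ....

rank_ℚ(R)=3; free=4−3=1
SNF(R) diag = [4, 4, 4] → torsion [4, 4, 4]

Answer: M ≅ ℤ^1 ⊕ ℤ/4 ⊕ ℤ/4 ⊕ ℤ/4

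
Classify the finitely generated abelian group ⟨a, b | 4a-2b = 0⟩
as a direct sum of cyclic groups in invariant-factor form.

Answer: M ≅ ℤ^1 ⊕ ℤ/2

Derivation:
rank_ℚ(R)=1; free=2−1=1
SNF(R) diag = [2] → torsion [2]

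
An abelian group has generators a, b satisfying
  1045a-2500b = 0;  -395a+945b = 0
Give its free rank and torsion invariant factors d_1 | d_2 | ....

Answer: M ≅ ℤ/5 ⊕ ℤ/5

Derivation:
rank_ℚ(R)=2; free=2−2=0
SNF(R) diag = [5, 5] → torsion [5, 5]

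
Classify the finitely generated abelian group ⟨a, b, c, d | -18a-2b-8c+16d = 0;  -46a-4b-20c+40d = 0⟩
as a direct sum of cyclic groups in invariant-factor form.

rank_ℚ(R)=2; free=4−2=2
SNF(R) diag = [2, 2] → torsion [2, 2]

Answer: M ≅ ℤ^2 ⊕ ℤ/2 ⊕ ℤ/2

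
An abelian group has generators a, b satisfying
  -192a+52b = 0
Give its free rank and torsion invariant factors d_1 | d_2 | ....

Answer: M ≅ ℤ^1 ⊕ ℤ/4

Derivation:
rank_ℚ(R)=1; free=2−1=1
SNF(R) diag = [4] → torsion [4]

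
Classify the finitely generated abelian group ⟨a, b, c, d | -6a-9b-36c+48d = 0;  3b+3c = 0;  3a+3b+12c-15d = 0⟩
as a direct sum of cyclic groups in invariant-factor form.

rank_ℚ(R)=3; free=4−3=1
SNF(R) diag = [3, 3, 9] → torsion [3, 3, 9]

Answer: M ≅ ℤ^1 ⊕ ℤ/3 ⊕ ℤ/3 ⊕ ℤ/9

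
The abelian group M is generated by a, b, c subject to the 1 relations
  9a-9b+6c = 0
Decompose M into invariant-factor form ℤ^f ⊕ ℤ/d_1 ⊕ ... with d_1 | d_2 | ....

rank_ℚ(R)=1; free=3−1=2
SNF(R) diag = [3] → torsion [3]

Answer: M ≅ ℤ^2 ⊕ ℤ/3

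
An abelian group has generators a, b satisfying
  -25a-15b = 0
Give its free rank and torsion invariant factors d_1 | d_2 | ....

rank_ℚ(R)=1; free=2−1=1
SNF(R) diag = [5] → torsion [5]

Answer: M ≅ ℤ^1 ⊕ ℤ/5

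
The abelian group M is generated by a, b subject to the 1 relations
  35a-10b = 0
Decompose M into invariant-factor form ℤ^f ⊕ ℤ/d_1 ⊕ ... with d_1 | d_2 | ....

rank_ℚ(R)=1; free=2−1=1
SNF(R) diag = [5] → torsion [5]

Answer: M ≅ ℤ^1 ⊕ ℤ/5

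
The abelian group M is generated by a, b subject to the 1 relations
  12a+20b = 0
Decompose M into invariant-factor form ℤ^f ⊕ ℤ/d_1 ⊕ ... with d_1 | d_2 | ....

Answer: M ≅ ℤ^1 ⊕ ℤ/4

Derivation:
rank_ℚ(R)=1; free=2−1=1
SNF(R) diag = [4] → torsion [4]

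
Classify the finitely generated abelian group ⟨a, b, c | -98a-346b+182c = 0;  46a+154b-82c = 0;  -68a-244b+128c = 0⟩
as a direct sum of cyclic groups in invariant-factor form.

Answer: M ≅ ℤ/2 ⊕ ℤ/4 ⊕ ℤ/12

Derivation:
rank_ℚ(R)=3; free=3−3=0
SNF(R) diag = [2, 4, 12] → torsion [2, 4, 12]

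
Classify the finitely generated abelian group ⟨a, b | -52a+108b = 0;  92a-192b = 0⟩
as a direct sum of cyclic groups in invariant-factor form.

rank_ℚ(R)=2; free=2−2=0
SNF(R) diag = [4, 12] → torsion [4, 12]

Answer: M ≅ ℤ/4 ⊕ ℤ/12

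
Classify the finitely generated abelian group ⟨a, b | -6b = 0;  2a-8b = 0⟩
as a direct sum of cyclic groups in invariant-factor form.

Answer: M ≅ ℤ/2 ⊕ ℤ/6

Derivation:
rank_ℚ(R)=2; free=2−2=0
SNF(R) diag = [2, 6] → torsion [2, 6]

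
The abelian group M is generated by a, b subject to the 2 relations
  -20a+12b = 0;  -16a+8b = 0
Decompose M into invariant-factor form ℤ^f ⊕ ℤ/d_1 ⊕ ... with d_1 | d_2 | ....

Answer: M ≅ ℤ/4 ⊕ ℤ/8

Derivation:
rank_ℚ(R)=2; free=2−2=0
SNF(R) diag = [4, 8] → torsion [4, 8]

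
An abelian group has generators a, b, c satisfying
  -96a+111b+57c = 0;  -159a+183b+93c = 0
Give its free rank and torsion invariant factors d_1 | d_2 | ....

Answer: M ≅ ℤ^1 ⊕ ℤ/3 ⊕ ℤ/9

Derivation:
rank_ℚ(R)=2; free=3−2=1
SNF(R) diag = [3, 9] → torsion [3, 9]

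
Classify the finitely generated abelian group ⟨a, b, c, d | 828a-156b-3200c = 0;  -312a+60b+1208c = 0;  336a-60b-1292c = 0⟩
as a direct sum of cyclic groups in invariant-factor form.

Answer: M ≅ ℤ^1 ⊕ ℤ/4 ⊕ ℤ/12 ⊕ ℤ/12

Derivation:
rank_ℚ(R)=3; free=4−3=1
SNF(R) diag = [4, 12, 12] → torsion [4, 12, 12]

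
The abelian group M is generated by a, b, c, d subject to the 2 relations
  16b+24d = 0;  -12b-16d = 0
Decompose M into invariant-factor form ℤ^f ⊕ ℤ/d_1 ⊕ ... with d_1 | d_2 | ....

rank_ℚ(R)=2; free=4−2=2
SNF(R) diag = [4, 8] → torsion [4, 8]

Answer: M ≅ ℤ^2 ⊕ ℤ/4 ⊕ ℤ/8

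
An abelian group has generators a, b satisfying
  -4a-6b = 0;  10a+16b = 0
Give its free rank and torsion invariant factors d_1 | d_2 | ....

rank_ℚ(R)=2; free=2−2=0
SNF(R) diag = [2, 2] → torsion [2, 2]

Answer: M ≅ ℤ/2 ⊕ ℤ/2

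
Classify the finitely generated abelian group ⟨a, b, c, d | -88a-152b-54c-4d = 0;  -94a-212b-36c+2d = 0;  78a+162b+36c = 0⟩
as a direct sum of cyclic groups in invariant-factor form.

rank_ℚ(R)=3; free=4−3=1
SNF(R) diag = [2, 6, 18] → torsion [2, 6, 18]

Answer: M ≅ ℤ^1 ⊕ ℤ/2 ⊕ ℤ/6 ⊕ ℤ/18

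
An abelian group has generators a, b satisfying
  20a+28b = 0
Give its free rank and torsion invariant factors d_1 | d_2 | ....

rank_ℚ(R)=1; free=2−1=1
SNF(R) diag = [4] → torsion [4]

Answer: M ≅ ℤ^1 ⊕ ℤ/4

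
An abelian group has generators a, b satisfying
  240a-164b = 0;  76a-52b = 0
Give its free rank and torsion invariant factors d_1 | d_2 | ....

Answer: M ≅ ℤ/4 ⊕ ℤ/4

Derivation:
rank_ℚ(R)=2; free=2−2=0
SNF(R) diag = [4, 4] → torsion [4, 4]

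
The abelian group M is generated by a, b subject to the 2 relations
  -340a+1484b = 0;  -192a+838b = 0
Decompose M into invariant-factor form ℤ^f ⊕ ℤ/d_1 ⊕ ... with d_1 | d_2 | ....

Answer: M ≅ ℤ/2 ⊕ ℤ/4

Derivation:
rank_ℚ(R)=2; free=2−2=0
SNF(R) diag = [2, 4] → torsion [2, 4]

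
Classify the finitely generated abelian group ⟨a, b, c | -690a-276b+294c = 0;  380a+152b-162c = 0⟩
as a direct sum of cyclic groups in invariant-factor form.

rank_ℚ(R)=2; free=3−2=1
SNF(R) diag = [2, 6] → torsion [2, 6]

Answer: M ≅ ℤ^1 ⊕ ℤ/2 ⊕ ℤ/6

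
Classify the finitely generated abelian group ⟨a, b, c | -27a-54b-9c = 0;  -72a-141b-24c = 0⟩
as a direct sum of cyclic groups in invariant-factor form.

Answer: M ≅ ℤ^1 ⊕ ℤ/3 ⊕ ℤ/9

Derivation:
rank_ℚ(R)=2; free=3−2=1
SNF(R) diag = [3, 9] → torsion [3, 9]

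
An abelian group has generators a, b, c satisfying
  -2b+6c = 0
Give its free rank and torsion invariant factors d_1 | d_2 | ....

rank_ℚ(R)=1; free=3−1=2
SNF(R) diag = [2] → torsion [2]

Answer: M ≅ ℤ^2 ⊕ ℤ/2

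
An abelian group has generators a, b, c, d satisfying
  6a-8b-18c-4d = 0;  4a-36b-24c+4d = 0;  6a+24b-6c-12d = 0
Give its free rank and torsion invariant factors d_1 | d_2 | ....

rank_ℚ(R)=3; free=4−3=1
SNF(R) diag = [2, 4, 12] → torsion [2, 4, 12]

Answer: M ≅ ℤ^1 ⊕ ℤ/2 ⊕ ℤ/4 ⊕ ℤ/12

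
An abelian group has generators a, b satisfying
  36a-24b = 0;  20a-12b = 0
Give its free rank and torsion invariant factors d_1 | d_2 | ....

Answer: M ≅ ℤ/4 ⊕ ℤ/12

Derivation:
rank_ℚ(R)=2; free=2−2=0
SNF(R) diag = [4, 12] → torsion [4, 12]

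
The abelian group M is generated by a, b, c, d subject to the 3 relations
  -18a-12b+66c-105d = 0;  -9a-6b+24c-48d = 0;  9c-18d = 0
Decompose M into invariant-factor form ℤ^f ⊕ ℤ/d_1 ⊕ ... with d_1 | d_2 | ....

rank_ℚ(R)=3; free=4−3=1
SNF(R) diag = [3, 9, 27] → torsion [3, 9, 27]

Answer: M ≅ ℤ^1 ⊕ ℤ/3 ⊕ ℤ/9 ⊕ ℤ/27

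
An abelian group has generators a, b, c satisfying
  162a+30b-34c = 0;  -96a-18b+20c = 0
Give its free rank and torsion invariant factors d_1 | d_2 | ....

rank_ℚ(R)=2; free=3−2=1
SNF(R) diag = [2, 6] → torsion [2, 6]

Answer: M ≅ ℤ^1 ⊕ ℤ/2 ⊕ ℤ/6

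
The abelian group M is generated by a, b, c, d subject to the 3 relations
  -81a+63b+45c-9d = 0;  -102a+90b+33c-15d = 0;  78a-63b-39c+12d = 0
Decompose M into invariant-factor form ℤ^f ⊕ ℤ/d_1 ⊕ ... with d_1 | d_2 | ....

rank_ℚ(R)=3; free=4−3=1
SNF(R) diag = [3, 9, 27] → torsion [3, 9, 27]

Answer: M ≅ ℤ^1 ⊕ ℤ/3 ⊕ ℤ/9 ⊕ ℤ/27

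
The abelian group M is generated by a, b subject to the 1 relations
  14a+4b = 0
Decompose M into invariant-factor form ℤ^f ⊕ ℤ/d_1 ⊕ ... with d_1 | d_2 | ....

rank_ℚ(R)=1; free=2−1=1
SNF(R) diag = [2] → torsion [2]

Answer: M ≅ ℤ^1 ⊕ ℤ/2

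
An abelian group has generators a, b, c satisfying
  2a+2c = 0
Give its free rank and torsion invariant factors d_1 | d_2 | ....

rank_ℚ(R)=1; free=3−1=2
SNF(R) diag = [2] → torsion [2]

Answer: M ≅ ℤ^2 ⊕ ℤ/2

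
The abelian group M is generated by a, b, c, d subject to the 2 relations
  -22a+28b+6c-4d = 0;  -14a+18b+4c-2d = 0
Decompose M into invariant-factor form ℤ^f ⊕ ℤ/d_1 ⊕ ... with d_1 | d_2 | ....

Answer: M ≅ ℤ^2 ⊕ ℤ/2 ⊕ ℤ/2

Derivation:
rank_ℚ(R)=2; free=4−2=2
SNF(R) diag = [2, 2] → torsion [2, 2]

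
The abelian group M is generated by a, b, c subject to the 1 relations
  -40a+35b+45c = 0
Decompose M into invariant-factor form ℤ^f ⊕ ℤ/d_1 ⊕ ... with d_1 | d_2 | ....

Answer: M ≅ ℤ^2 ⊕ ℤ/5

Derivation:
rank_ℚ(R)=1; free=3−1=2
SNF(R) diag = [5] → torsion [5]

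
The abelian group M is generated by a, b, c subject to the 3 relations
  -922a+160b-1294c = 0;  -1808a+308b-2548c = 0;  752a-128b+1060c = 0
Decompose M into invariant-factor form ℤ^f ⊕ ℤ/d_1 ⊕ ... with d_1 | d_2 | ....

Answer: M ≅ ℤ/2 ⊕ ℤ/4 ⊕ ℤ/12

Derivation:
rank_ℚ(R)=3; free=3−3=0
SNF(R) diag = [2, 4, 12] → torsion [2, 4, 12]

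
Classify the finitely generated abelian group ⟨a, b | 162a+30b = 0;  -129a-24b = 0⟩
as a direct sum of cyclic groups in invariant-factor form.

rank_ℚ(R)=2; free=2−2=0
SNF(R) diag = [3, 6] → torsion [3, 6]

Answer: M ≅ ℤ/3 ⊕ ℤ/6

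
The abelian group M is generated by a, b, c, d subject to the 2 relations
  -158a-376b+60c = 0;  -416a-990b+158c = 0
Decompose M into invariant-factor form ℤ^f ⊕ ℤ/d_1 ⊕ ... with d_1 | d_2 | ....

rank_ℚ(R)=2; free=4−2=2
SNF(R) diag = [2, 2] → torsion [2, 2]

Answer: M ≅ ℤ^2 ⊕ ℤ/2 ⊕ ℤ/2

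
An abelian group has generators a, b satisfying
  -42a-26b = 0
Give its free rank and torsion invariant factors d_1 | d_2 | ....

rank_ℚ(R)=1; free=2−1=1
SNF(R) diag = [2] → torsion [2]

Answer: M ≅ ℤ^1 ⊕ ℤ/2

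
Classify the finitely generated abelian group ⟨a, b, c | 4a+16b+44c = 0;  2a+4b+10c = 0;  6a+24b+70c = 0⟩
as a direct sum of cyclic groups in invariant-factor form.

rank_ℚ(R)=3; free=3−3=0
SNF(R) diag = [2, 4, 8] → torsion [2, 4, 8]

Answer: M ≅ ℤ/2 ⊕ ℤ/4 ⊕ ℤ/8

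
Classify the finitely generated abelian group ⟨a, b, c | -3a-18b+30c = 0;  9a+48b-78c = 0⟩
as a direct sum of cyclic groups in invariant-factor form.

Answer: M ≅ ℤ^1 ⊕ ℤ/3 ⊕ ℤ/6

Derivation:
rank_ℚ(R)=2; free=3−2=1
SNF(R) diag = [3, 6] → torsion [3, 6]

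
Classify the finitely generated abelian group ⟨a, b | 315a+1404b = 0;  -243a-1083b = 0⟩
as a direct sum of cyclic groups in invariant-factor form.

Answer: M ≅ ℤ/3 ⊕ ℤ/9

Derivation:
rank_ℚ(R)=2; free=2−2=0
SNF(R) diag = [3, 9] → torsion [3, 9]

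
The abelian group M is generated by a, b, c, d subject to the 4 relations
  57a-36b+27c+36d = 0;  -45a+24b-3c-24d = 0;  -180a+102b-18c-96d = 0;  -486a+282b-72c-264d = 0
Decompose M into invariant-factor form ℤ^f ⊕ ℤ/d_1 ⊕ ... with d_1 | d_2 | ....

rank_ℚ(R)=4; free=4−4=0
SNF(R) diag = [3, 6, 12, 12] → torsion [3, 6, 12, 12]

Answer: M ≅ ℤ/3 ⊕ ℤ/6 ⊕ ℤ/12 ⊕ ℤ/12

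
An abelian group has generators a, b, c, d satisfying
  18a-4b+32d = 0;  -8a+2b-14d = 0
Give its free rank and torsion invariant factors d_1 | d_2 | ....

rank_ℚ(R)=2; free=4−2=2
SNF(R) diag = [2, 2] → torsion [2, 2]

Answer: M ≅ ℤ^2 ⊕ ℤ/2 ⊕ ℤ/2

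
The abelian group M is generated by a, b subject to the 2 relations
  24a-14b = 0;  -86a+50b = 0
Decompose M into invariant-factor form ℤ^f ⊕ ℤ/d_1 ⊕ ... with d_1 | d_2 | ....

Answer: M ≅ ℤ/2 ⊕ ℤ/2

Derivation:
rank_ℚ(R)=2; free=2−2=0
SNF(R) diag = [2, 2] → torsion [2, 2]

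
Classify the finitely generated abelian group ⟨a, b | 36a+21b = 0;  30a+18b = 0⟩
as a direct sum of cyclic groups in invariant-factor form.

rank_ℚ(R)=2; free=2−2=0
SNF(R) diag = [3, 6] → torsion [3, 6]

Answer: M ≅ ℤ/3 ⊕ ℤ/6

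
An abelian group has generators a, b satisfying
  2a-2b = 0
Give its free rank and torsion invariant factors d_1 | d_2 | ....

Answer: M ≅ ℤ^1 ⊕ ℤ/2

Derivation:
rank_ℚ(R)=1; free=2−1=1
SNF(R) diag = [2] → torsion [2]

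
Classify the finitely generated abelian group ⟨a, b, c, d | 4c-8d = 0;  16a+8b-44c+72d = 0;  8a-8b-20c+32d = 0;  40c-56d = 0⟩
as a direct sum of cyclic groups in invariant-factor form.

rank_ℚ(R)=4; free=4−4=0
SNF(R) diag = [4, 8, 24, 24] → torsion [4, 8, 24, 24]

Answer: M ≅ ℤ/4 ⊕ ℤ/8 ⊕ ℤ/24 ⊕ ℤ/24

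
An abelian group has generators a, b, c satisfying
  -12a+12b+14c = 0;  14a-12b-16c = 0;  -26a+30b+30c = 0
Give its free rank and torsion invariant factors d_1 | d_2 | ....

Answer: M ≅ ℤ/2 ⊕ ℤ/2 ⊕ ℤ/6

Derivation:
rank_ℚ(R)=3; free=3−3=0
SNF(R) diag = [2, 2, 6] → torsion [2, 2, 6]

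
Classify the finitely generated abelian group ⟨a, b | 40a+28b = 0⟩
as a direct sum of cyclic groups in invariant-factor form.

Answer: M ≅ ℤ^1 ⊕ ℤ/4

Derivation:
rank_ℚ(R)=1; free=2−1=1
SNF(R) diag = [4] → torsion [4]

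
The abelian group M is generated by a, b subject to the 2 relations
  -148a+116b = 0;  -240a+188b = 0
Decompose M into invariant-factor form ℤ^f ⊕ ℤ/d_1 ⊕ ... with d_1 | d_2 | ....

rank_ℚ(R)=2; free=2−2=0
SNF(R) diag = [4, 4] → torsion [4, 4]

Answer: M ≅ ℤ/4 ⊕ ℤ/4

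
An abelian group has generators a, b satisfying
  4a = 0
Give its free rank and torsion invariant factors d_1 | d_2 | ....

Answer: M ≅ ℤ^1 ⊕ ℤ/4

Derivation:
rank_ℚ(R)=1; free=2−1=1
SNF(R) diag = [4] → torsion [4]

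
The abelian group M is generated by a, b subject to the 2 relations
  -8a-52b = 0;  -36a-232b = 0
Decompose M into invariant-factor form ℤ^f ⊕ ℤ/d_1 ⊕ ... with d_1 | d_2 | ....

rank_ℚ(R)=2; free=2−2=0
SNF(R) diag = [4, 4] → torsion [4, 4]

Answer: M ≅ ℤ/4 ⊕ ℤ/4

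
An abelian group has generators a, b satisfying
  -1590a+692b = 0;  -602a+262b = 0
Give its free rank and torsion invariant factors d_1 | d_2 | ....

rank_ℚ(R)=2; free=2−2=0
SNF(R) diag = [2, 2] → torsion [2, 2]

Answer: M ≅ ℤ/2 ⊕ ℤ/2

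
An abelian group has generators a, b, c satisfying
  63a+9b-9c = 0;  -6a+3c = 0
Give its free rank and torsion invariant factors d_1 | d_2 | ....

Answer: M ≅ ℤ^1 ⊕ ℤ/3 ⊕ ℤ/9

Derivation:
rank_ℚ(R)=2; free=3−2=1
SNF(R) diag = [3, 9] → torsion [3, 9]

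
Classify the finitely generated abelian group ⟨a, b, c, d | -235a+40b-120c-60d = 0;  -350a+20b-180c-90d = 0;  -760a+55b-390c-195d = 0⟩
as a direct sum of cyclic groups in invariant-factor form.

Answer: M ≅ ℤ^1 ⊕ ℤ/5 ⊕ ℤ/15 ⊕ ℤ/30

Derivation:
rank_ℚ(R)=3; free=4−3=1
SNF(R) diag = [5, 15, 30] → torsion [5, 15, 30]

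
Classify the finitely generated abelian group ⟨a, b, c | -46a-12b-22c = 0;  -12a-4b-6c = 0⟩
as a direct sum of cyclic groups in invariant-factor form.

Answer: M ≅ ℤ^1 ⊕ ℤ/2 ⊕ ℤ/2

Derivation:
rank_ℚ(R)=2; free=3−2=1
SNF(R) diag = [2, 2] → torsion [2, 2]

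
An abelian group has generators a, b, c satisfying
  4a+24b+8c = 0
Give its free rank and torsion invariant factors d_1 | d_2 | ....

Answer: M ≅ ℤ^2 ⊕ ℤ/4

Derivation:
rank_ℚ(R)=1; free=3−1=2
SNF(R) diag = [4] → torsion [4]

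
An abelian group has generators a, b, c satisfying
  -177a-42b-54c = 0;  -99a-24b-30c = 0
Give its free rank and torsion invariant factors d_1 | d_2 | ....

rank_ℚ(R)=2; free=3−2=1
SNF(R) diag = [3, 6] → torsion [3, 6]

Answer: M ≅ ℤ^1 ⊕ ℤ/3 ⊕ ℤ/6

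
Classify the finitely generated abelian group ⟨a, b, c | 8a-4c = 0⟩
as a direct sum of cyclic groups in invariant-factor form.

Answer: M ≅ ℤ^2 ⊕ ℤ/4

Derivation:
rank_ℚ(R)=1; free=3−1=2
SNF(R) diag = [4] → torsion [4]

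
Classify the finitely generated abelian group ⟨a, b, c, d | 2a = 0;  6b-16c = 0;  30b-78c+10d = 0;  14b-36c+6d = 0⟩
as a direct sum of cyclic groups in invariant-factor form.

rank_ℚ(R)=4; free=4−4=0
SNF(R) diag = [2, 2, 2, 2] → torsion [2, 2, 2, 2]

Answer: M ≅ ℤ/2 ⊕ ℤ/2 ⊕ ℤ/2 ⊕ ℤ/2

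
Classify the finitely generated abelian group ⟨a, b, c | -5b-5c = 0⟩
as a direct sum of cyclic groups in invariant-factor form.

Answer: M ≅ ℤ^2 ⊕ ℤ/5

Derivation:
rank_ℚ(R)=1; free=3−1=2
SNF(R) diag = [5] → torsion [5]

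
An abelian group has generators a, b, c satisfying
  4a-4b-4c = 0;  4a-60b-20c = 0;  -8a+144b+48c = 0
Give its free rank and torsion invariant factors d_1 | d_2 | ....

rank_ℚ(R)=3; free=3−3=0
SNF(R) diag = [4, 8, 8] → torsion [4, 8, 8]

Answer: M ≅ ℤ/4 ⊕ ℤ/8 ⊕ ℤ/8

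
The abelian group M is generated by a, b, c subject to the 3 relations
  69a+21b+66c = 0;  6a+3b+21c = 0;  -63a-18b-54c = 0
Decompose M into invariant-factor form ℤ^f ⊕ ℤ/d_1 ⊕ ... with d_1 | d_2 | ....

rank_ℚ(R)=3; free=3−3=0
SNF(R) diag = [3, 9, 27] → torsion [3, 9, 27]

Answer: M ≅ ℤ/3 ⊕ ℤ/9 ⊕ ℤ/27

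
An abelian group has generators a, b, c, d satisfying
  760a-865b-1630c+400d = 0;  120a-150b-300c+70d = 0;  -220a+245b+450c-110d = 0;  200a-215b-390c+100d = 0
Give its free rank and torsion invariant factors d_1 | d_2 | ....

rank_ℚ(R)=4; free=4−4=0
SNF(R) diag = [5, 10, 20, 20] → torsion [5, 10, 20, 20]

Answer: M ≅ ℤ/5 ⊕ ℤ/10 ⊕ ℤ/20 ⊕ ℤ/20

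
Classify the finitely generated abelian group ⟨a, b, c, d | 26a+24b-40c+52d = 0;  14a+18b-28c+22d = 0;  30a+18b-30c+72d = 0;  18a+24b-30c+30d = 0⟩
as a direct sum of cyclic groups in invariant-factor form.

Answer: M ≅ ℤ/2 ⊕ ℤ/6 ⊕ ℤ/6 ⊕ ℤ/12

Derivation:
rank_ℚ(R)=4; free=4−4=0
SNF(R) diag = [2, 6, 6, 12] → torsion [2, 6, 6, 12]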